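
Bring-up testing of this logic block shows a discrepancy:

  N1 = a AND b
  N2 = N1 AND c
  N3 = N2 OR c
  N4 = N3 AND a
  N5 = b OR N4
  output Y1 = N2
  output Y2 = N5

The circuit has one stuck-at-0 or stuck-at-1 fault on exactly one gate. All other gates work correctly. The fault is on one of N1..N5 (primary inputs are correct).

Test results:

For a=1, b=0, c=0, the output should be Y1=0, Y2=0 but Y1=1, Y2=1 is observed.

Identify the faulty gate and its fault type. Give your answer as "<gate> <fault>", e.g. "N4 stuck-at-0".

Fault-free values for test 1 (a=1, b=0, c=0): N1=0, N2=0, N3=0, N4=0, N5=0, giving Y1=0, Y2=0. Observed Y1=1, Y2=1.
Test 1: faults giving observed Y1=1, Y2=1 are {N2 stuck-at-1}.
Only N2 stuck-at-1 is consistent with every test.

N2 stuck-at-1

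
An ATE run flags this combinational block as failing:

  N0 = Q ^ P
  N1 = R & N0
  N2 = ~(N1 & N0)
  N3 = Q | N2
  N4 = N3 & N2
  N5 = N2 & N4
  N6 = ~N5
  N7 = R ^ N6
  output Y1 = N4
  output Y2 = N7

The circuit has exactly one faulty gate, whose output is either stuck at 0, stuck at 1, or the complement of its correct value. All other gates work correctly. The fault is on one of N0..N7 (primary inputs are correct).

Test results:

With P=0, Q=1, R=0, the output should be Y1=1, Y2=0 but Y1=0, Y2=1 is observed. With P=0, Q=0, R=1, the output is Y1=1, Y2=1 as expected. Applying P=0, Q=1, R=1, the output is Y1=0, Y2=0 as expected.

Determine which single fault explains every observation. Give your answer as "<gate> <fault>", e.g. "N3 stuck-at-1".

N1 stuck-at-1

Fault-free values for test 1 (P=0, Q=1, R=0): N0=1, N1=0, N2=1, N3=1, N4=1, N5=1, N6=0, N7=0, giving Y1=1, Y2=0. Observed Y1=0, Y2=1.
Test 1: faults giving observed Y1=0, Y2=1 are {N1 stuck-at-1, N1 inverted output, N2 stuck-at-0, N2 inverted output, N3 stuck-at-0, N3 inverted output, N4 stuck-at-0, N4 inverted output}.
Test 2 (P=0, Q=0, R=1): fault-free N0=0, N1=0, N2=1, N3=1, N4=1, N5=1, N6=0, N7=1 → Y1=1, Y2=1; observed Y1=1, Y2=1. Eliminates N2 stuck-at-0, N2 inverted output, N3 stuck-at-0, N3 inverted output, N4 stuck-at-0, N4 inverted output.
Test 3 (P=0, Q=1, R=1): fault-free N0=1, N1=1, N2=0, N3=1, N4=0, N5=0, N6=1, N7=0 → Y1=0, Y2=0; observed Y1=0, Y2=0. Eliminates N1 inverted output.
Only N1 stuck-at-1 is consistent with every test.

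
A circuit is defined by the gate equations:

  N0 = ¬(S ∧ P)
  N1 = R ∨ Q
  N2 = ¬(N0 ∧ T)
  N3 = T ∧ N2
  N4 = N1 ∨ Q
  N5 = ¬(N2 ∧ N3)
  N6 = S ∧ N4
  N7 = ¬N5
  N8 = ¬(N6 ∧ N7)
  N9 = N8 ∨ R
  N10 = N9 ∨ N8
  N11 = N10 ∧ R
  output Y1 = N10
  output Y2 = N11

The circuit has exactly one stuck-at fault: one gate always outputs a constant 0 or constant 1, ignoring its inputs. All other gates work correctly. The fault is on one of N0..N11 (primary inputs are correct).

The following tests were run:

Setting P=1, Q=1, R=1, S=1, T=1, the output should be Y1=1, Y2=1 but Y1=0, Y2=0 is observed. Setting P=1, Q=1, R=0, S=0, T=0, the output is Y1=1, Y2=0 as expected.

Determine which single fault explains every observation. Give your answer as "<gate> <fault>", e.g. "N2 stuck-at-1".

Fault-free values for test 1 (P=1, Q=1, R=1, S=1, T=1): N0=0, N1=1, N2=1, N3=1, N4=1, N5=0, N6=1, N7=1, N8=0, N9=1, N10=1, N11=1, giving Y1=1, Y2=1. Observed Y1=0, Y2=0.
Test 1: faults giving observed Y1=0, Y2=0 are {N9 stuck-at-0, N10 stuck-at-0}.
Test 2 (P=1, Q=1, R=0, S=0, T=0): fault-free N0=1, N1=1, N2=1, N3=0, N4=1, N5=1, N6=0, N7=0, N8=1, N9=1, N10=1, N11=0 → Y1=1, Y2=0; observed Y1=1, Y2=0. Eliminates N10 stuck-at-0.
Only N9 stuck-at-0 is consistent with every test.

N9 stuck-at-0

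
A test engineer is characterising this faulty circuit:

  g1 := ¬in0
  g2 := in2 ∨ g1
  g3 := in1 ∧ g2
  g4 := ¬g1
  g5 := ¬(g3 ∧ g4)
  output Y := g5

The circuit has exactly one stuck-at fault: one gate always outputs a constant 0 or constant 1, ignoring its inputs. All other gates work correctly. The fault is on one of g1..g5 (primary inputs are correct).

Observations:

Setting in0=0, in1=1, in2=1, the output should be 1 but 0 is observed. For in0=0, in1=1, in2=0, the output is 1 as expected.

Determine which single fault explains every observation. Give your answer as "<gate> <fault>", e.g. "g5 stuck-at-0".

g1 stuck-at-0

Fault-free values for test 1 (in0=0, in1=1, in2=1): g1=1, g2=1, g3=1, g4=0, g5=1, giving Y=1. Observed 0.
Test 1: faults giving observed 0 are {g1 stuck-at-0, g4 stuck-at-1, g5 stuck-at-0}.
Test 2 (in0=0, in1=1, in2=0): fault-free g1=1, g2=1, g3=1, g4=0, g5=1 → 1; observed 1. Eliminates g4 stuck-at-1, g5 stuck-at-0.
Only g1 stuck-at-0 is consistent with every test.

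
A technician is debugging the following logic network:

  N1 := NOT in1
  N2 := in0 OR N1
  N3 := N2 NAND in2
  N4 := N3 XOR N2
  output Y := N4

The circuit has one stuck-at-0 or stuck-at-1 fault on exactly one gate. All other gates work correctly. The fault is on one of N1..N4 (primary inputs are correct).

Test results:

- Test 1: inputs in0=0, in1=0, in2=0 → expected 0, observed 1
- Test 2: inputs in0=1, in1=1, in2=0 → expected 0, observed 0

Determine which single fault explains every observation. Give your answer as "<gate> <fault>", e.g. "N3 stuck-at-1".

Fault-free values for test 1 (in0=0, in1=0, in2=0): N1=1, N2=1, N3=1, N4=0, giving Y=0. Observed 1.
Test 1: faults giving observed 1 are {N1 stuck-at-0, N2 stuck-at-0, N3 stuck-at-0, N4 stuck-at-1}.
Test 2 (in0=1, in1=1, in2=0): fault-free N1=0, N2=1, N3=1, N4=0 → 0; observed 0. Eliminates N2 stuck-at-0, N3 stuck-at-0, N4 stuck-at-1.
Only N1 stuck-at-0 is consistent with every test.

N1 stuck-at-0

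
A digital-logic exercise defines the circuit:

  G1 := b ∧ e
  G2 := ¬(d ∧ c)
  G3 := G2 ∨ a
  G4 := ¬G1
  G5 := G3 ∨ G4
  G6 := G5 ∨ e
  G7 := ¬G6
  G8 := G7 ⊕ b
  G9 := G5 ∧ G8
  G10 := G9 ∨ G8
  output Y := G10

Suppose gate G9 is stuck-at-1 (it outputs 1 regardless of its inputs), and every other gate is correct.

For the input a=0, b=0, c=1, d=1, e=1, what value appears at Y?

Propagate with G9 forced: G1=0, G2=0, G3=0, G4=1, G5=1, G6=1, G7=0, G8=0, G9=1 [stuck-at-1], G10=1.
So Y = 1. (Without the fault it would be 0.)

1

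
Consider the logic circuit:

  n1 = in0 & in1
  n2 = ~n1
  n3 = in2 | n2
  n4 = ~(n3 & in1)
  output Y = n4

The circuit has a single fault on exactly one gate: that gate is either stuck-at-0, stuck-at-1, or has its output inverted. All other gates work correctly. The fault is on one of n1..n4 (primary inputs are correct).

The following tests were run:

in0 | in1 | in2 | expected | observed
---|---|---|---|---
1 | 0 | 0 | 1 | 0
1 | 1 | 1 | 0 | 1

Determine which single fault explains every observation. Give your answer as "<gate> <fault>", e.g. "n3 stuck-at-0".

Fault-free values for test 1 (in0=1, in1=0, in2=0): n1=0, n2=1, n3=1, n4=1, giving Y=1. Observed 0.
Test 1: faults giving observed 0 are {n4 stuck-at-0, n4 inverted output}.
Test 2 (in0=1, in1=1, in2=1): fault-free n1=1, n2=0, n3=1, n4=0 → 0; observed 1. Eliminates n4 stuck-at-0.
Only n4 inverted output is consistent with every test.

n4 inverted output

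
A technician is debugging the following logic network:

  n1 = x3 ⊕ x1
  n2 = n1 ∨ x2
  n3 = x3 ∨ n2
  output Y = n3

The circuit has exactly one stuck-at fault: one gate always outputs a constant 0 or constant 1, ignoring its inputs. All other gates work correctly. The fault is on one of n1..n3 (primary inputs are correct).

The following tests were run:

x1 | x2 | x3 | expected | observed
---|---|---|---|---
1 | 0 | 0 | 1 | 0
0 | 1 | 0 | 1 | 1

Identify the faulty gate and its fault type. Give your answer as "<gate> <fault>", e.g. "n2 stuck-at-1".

Fault-free values for test 1 (x1=1, x2=0, x3=0): n1=1, n2=1, n3=1, giving Y=1. Observed 0.
Test 1: faults giving observed 0 are {n1 stuck-at-0, n2 stuck-at-0, n3 stuck-at-0}.
Test 2 (x1=0, x2=1, x3=0): fault-free n1=0, n2=1, n3=1 → 1; observed 1. Eliminates n2 stuck-at-0, n3 stuck-at-0.
Only n1 stuck-at-0 is consistent with every test.

n1 stuck-at-0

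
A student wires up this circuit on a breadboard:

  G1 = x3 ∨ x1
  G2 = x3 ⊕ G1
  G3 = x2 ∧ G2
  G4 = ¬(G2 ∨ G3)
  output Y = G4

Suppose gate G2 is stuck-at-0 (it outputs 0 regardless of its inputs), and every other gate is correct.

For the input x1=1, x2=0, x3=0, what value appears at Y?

1

Propagate with G2 forced: G1=1, G2=0 [stuck-at-0], G3=0, G4=1.
So Y = 1. (Without the fault it would be 0.)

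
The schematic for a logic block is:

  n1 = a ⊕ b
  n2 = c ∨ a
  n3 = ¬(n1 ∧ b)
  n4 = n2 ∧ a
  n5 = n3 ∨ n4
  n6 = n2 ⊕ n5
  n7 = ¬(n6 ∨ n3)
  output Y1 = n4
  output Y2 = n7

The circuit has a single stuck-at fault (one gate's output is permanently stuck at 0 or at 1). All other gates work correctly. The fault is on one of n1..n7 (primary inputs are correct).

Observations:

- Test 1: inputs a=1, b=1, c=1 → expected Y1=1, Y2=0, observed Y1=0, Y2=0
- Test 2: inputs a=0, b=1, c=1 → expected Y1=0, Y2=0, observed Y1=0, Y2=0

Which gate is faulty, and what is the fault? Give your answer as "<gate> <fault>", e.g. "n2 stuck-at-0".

n4 stuck-at-0

Fault-free values for test 1 (a=1, b=1, c=1): n1=0, n2=1, n3=1, n4=1, n5=1, n6=0, n7=0, giving Y1=1, Y2=0. Observed Y1=0, Y2=0.
Test 1: faults giving observed Y1=0, Y2=0 are {n2 stuck-at-0, n4 stuck-at-0}.
Test 2 (a=0, b=1, c=1): fault-free n1=1, n2=1, n3=0, n4=0, n5=0, n6=1, n7=0 → Y1=0, Y2=0; observed Y1=0, Y2=0. Eliminates n2 stuck-at-0.
Only n4 stuck-at-0 is consistent with every test.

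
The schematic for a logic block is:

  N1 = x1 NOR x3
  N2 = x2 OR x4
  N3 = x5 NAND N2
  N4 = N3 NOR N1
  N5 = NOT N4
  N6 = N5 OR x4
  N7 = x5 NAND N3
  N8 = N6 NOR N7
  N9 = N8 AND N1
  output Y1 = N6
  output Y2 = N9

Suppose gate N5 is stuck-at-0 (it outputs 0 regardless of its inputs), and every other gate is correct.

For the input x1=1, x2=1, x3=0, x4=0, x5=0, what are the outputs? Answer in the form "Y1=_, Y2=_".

Propagate with N5 forced: N1=0, N2=1, N3=1, N4=0, N5=0 [stuck-at-0], N6=0, N7=1, N8=0, N9=0.
So the outputs are Y1=0, Y2=0. (Without the fault they would be Y1=1, Y2=0.)

Y1=0, Y2=0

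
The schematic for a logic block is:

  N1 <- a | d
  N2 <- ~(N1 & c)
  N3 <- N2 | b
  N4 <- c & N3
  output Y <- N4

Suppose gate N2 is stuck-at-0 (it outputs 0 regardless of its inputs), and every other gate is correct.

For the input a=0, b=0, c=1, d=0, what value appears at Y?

0

Propagate with N2 forced: N1=0, N2=0 [stuck-at-0], N3=0, N4=0.
So Y = 0. (Without the fault it would be 1.)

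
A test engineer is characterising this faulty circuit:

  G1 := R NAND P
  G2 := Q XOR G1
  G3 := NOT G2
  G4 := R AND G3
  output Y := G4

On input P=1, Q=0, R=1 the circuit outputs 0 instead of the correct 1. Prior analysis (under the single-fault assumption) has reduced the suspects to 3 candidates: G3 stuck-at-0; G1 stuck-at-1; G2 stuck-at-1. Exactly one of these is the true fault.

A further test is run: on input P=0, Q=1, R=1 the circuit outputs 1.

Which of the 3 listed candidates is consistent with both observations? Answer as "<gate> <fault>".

Evaluate each candidate on input P=0, Q=1, R=1:
  G3 stuck-at-0: G1=1, G2=0, G3=0 [stuck-at-0], G4=0 → 0 — eliminated
  G1 stuck-at-1: G1=1 [stuck-at-1], G2=0, G3=1, G4=1 → 1 — matches
  G2 stuck-at-1: G1=1, G2=1 [stuck-at-1], G3=0, G4=0 → 0 — eliminated
Only G1 stuck-at-1 reproduces the observed 1.

G1 stuck-at-1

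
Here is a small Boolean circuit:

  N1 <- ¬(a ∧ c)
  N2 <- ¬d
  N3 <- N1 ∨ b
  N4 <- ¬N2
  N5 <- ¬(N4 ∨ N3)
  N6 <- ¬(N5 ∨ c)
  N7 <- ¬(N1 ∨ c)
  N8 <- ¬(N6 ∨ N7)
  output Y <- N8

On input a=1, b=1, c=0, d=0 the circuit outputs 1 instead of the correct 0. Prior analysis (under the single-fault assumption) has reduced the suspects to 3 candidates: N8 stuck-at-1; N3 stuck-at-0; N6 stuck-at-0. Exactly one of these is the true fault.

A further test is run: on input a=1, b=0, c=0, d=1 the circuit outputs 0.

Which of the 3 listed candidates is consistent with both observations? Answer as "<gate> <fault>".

N3 stuck-at-0

Evaluate each candidate on input a=1, b=0, c=0, d=1:
  N8 stuck-at-1: N1=1, N2=0, N3=1, N4=1, N5=0, N6=1, N7=0, N8=1 [stuck-at-1] → 1 — eliminated
  N3 stuck-at-0: N1=1, N2=0, N3=0 [stuck-at-0], N4=1, N5=0, N6=1, N7=0, N8=0 → 0 — matches
  N6 stuck-at-0: N1=1, N2=0, N3=1, N4=1, N5=0, N6=0 [stuck-at-0], N7=0, N8=1 → 1 — eliminated
Only N3 stuck-at-0 reproduces the observed 0.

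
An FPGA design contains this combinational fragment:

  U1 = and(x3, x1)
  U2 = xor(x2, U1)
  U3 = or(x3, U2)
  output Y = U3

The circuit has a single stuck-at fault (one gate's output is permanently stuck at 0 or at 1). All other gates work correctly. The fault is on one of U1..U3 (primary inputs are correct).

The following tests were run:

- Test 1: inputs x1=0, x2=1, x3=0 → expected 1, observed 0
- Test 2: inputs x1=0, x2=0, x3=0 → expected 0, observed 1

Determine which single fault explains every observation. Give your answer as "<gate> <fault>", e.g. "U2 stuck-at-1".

Fault-free values for test 1 (x1=0, x2=1, x3=0): U1=0, U2=1, U3=1, giving Y=1. Observed 0.
Test 1: faults giving observed 0 are {U1 stuck-at-1, U2 stuck-at-0, U3 stuck-at-0}.
Test 2 (x1=0, x2=0, x3=0): fault-free U1=0, U2=0, U3=0 → 0; observed 1. Eliminates U2 stuck-at-0, U3 stuck-at-0.
Only U1 stuck-at-1 is consistent with every test.

U1 stuck-at-1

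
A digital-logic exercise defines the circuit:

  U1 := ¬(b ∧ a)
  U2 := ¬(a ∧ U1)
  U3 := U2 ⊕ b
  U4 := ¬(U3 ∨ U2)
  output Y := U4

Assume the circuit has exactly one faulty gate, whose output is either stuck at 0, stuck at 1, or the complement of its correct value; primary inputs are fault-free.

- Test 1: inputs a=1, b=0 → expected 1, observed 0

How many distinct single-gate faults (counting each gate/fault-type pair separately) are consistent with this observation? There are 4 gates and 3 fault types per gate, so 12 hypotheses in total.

8

Fault-free: U1=1, U2=0, U3=0, U4=1 → 1. Observed 0.
  U1 stuck-at-0: output 0 ✓
  U1 stuck-at-1: output 1 ✗
  U1 inverted output: output 0 ✓
  U2 stuck-at-0: output 1 ✗
  U2 stuck-at-1: output 0 ✓
  U2 inverted output: output 0 ✓
  U3 stuck-at-0: output 1 ✗
  U3 stuck-at-1: output 0 ✓
  U3 inverted output: output 0 ✓
  U4 stuck-at-0: output 0 ✓
  U4 stuck-at-1: output 1 ✗
  U4 inverted output: output 0 ✓
Consistent faults: {U1 stuck-at-0, U1 inverted output, U2 stuck-at-1, U2 inverted output, U3 stuck-at-1, U3 inverted output, U4 stuck-at-0, U4 inverted output} — 8 in all.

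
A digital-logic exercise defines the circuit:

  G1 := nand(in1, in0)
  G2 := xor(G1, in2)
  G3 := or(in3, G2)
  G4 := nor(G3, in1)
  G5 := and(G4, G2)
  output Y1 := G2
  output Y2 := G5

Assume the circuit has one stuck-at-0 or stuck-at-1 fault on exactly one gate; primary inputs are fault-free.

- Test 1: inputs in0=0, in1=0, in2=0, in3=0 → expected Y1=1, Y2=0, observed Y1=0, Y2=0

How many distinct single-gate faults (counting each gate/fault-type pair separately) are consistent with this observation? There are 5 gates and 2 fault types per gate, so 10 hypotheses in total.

Fault-free: G1=1, G2=1, G3=1, G4=0, G5=0 → Y1=1, Y2=0. Observed Y1=0, Y2=0.
  G1 stuck-at-0: output Y1=0, Y2=0 ✓
  G1 stuck-at-1: output Y1=1, Y2=0 ✗
  G2 stuck-at-0: output Y1=0, Y2=0 ✓
  G2 stuck-at-1: output Y1=1, Y2=0 ✗
  G3 stuck-at-0: output Y1=1, Y2=1 ✗
  G3 stuck-at-1: output Y1=1, Y2=0 ✗
  G4 stuck-at-0: output Y1=1, Y2=0 ✗
  G4 stuck-at-1: output Y1=1, Y2=1 ✗
  G5 stuck-at-0: output Y1=1, Y2=0 ✗
  G5 stuck-at-1: output Y1=1, Y2=1 ✗
Consistent faults: {G1 stuck-at-0, G2 stuck-at-0} — 2 in all.

2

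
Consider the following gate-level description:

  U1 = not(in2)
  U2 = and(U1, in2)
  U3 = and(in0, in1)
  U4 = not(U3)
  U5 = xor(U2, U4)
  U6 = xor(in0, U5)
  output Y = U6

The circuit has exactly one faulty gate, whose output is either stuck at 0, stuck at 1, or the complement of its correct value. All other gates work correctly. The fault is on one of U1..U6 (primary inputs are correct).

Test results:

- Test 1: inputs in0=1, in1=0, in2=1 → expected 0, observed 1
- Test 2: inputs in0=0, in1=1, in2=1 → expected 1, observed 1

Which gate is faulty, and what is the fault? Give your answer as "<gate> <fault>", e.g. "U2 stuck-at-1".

U6 stuck-at-1

Fault-free values for test 1 (in0=1, in1=0, in2=1): U1=0, U2=0, U3=0, U4=1, U5=1, U6=0, giving Y=0. Observed 1.
Test 1: faults giving observed 1 are {U1 stuck-at-1, U1 inverted output, U2 stuck-at-1, U2 inverted output, U3 stuck-at-1, U3 inverted output, U4 stuck-at-0, U4 inverted output, U5 stuck-at-0, U5 inverted output, U6 stuck-at-1, U6 inverted output}.
Test 2 (in0=0, in1=1, in2=1): fault-free U1=0, U2=0, U3=0, U4=1, U5=1, U6=1 → 1; observed 1. Eliminates U1 stuck-at-1, U1 inverted output, U2 stuck-at-1, U2 inverted output, U3 stuck-at-1, U3 inverted output, U4 stuck-at-0, U4 inverted output, U5 stuck-at-0, U5 inverted output, U6 inverted output.
Only U6 stuck-at-1 is consistent with every test.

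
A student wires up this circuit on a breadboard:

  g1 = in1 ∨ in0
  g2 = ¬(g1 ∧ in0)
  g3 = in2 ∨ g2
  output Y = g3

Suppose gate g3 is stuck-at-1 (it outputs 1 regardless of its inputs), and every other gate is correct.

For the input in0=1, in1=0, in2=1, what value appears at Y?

Propagate with g3 forced: g1=1, g2=0, g3=1 [stuck-at-1].
So Y = 1. (Same as the fault-free value — the fault is masked on this input.)

1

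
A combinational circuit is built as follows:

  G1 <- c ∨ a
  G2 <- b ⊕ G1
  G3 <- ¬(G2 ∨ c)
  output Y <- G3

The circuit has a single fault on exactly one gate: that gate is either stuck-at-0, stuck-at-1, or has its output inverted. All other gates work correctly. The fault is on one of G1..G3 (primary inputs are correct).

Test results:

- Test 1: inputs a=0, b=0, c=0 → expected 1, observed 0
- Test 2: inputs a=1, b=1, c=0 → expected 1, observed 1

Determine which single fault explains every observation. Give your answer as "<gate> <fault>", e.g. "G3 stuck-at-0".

Fault-free values for test 1 (a=0, b=0, c=0): G1=0, G2=0, G3=1, giving Y=1. Observed 0.
Test 1: faults giving observed 0 are {G1 stuck-at-1, G1 inverted output, G2 stuck-at-1, G2 inverted output, G3 stuck-at-0, G3 inverted output}.
Test 2 (a=1, b=1, c=0): fault-free G1=1, G2=0, G3=1 → 1; observed 1. Eliminates G1 inverted output, G2 stuck-at-1, G2 inverted output, G3 stuck-at-0, G3 inverted output.
Only G1 stuck-at-1 is consistent with every test.

G1 stuck-at-1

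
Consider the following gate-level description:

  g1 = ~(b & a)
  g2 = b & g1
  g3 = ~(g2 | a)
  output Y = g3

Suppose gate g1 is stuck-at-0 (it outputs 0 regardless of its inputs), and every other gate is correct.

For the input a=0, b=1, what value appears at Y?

1

Propagate with g1 forced: g1=0 [stuck-at-0], g2=0, g3=1.
So Y = 1. (Without the fault it would be 0.)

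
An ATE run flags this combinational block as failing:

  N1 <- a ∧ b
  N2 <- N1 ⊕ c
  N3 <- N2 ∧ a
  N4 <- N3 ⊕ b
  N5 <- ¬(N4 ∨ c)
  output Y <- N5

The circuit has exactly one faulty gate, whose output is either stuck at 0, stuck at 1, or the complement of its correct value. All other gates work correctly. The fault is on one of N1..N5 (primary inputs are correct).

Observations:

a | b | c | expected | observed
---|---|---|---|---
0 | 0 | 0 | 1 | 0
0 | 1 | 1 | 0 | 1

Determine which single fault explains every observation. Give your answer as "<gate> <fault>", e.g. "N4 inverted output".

Fault-free values for test 1 (a=0, b=0, c=0): N1=0, N2=0, N3=0, N4=0, N5=1, giving Y=1. Observed 0.
Test 1: faults giving observed 0 are {N3 stuck-at-1, N3 inverted output, N4 stuck-at-1, N4 inverted output, N5 stuck-at-0, N5 inverted output}.
Test 2 (a=0, b=1, c=1): fault-free N1=0, N2=1, N3=0, N4=1, N5=0 → 0; observed 1. Eliminates N3 stuck-at-1, N3 inverted output, N4 stuck-at-1, N4 inverted output, N5 stuck-at-0.
Only N5 inverted output is consistent with every test.

N5 inverted output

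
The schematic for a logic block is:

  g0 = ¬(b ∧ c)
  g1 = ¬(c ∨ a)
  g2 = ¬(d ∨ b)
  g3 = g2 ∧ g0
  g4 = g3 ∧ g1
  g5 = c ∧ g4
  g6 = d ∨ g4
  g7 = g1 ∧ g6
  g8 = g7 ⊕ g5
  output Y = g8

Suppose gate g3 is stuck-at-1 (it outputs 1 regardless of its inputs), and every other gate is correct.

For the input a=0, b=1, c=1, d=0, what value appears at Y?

Propagate with g3 forced: g0=0, g1=0, g2=0, g3=1 [stuck-at-1], g4=0, g5=0, g6=0, g7=0, g8=0.
So Y = 0. (Same as the fault-free value — the fault is masked on this input.)

0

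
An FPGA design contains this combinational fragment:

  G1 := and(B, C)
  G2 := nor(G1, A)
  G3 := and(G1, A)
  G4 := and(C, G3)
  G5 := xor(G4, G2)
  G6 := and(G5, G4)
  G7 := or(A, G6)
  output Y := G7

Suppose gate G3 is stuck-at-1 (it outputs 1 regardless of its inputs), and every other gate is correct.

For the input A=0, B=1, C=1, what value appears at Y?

1

Propagate with G3 forced: G1=1, G2=0, G3=1 [stuck-at-1], G4=1, G5=1, G6=1, G7=1.
So Y = 1. (Without the fault it would be 0.)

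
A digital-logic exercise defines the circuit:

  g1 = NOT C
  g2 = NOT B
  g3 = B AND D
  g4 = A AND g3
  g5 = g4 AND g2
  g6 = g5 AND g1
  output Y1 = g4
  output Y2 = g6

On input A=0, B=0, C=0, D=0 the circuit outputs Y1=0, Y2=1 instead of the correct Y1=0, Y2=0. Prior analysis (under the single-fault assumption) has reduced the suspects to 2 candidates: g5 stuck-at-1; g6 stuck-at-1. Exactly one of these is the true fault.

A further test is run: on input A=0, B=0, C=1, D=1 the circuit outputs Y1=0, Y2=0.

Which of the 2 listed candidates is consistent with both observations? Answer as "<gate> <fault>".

g5 stuck-at-1

Evaluate each candidate on input A=0, B=0, C=1, D=1:
  g5 stuck-at-1: g1=0, g2=1, g3=0, g4=0, g5=1 [stuck-at-1], g6=0 → Y1=0, Y2=0 — matches
  g6 stuck-at-1: g1=0, g2=1, g3=0, g4=0, g5=0, g6=1 [stuck-at-1] → Y1=0, Y2=1 — eliminated
Only g5 stuck-at-1 reproduces the observed Y1=0, Y2=0.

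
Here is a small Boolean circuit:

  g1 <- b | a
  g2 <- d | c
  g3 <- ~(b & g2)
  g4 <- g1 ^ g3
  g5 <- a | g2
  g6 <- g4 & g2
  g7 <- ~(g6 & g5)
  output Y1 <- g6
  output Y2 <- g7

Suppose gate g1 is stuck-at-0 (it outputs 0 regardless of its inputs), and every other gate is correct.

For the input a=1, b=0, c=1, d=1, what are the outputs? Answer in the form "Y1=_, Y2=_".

Y1=1, Y2=0

Propagate with g1 forced: g1=0 [stuck-at-0], g2=1, g3=1, g4=1, g5=1, g6=1, g7=0.
So the outputs are Y1=1, Y2=0. (Without the fault they would be Y1=0, Y2=1.)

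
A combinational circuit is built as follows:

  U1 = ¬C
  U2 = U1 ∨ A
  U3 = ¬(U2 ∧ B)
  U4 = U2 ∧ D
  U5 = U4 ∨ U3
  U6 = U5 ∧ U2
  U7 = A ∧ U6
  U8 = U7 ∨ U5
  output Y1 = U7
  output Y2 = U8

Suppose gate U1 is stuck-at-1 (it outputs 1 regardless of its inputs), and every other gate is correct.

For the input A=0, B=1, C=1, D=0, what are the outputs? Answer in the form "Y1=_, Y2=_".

Propagate with U1 forced: U1=1 [stuck-at-1], U2=1, U3=0, U4=0, U5=0, U6=0, U7=0, U8=0.
So the outputs are Y1=0, Y2=0. (Without the fault they would be Y1=0, Y2=1.)

Y1=0, Y2=0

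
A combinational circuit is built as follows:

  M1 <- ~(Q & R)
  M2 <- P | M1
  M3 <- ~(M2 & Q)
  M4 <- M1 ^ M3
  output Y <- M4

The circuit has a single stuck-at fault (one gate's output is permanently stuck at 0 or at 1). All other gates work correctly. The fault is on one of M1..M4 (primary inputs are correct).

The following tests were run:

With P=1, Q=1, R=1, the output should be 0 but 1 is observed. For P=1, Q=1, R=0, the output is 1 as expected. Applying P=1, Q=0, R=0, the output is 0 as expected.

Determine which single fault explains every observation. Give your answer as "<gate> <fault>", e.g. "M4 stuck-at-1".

Fault-free values for test 1 (P=1, Q=1, R=1): M1=0, M2=1, M3=0, M4=0, giving Y=0. Observed 1.
Test 1: faults giving observed 1 are {M1 stuck-at-1, M2 stuck-at-0, M3 stuck-at-1, M4 stuck-at-1}.
Test 2 (P=1, Q=1, R=0): fault-free M1=1, M2=1, M3=0, M4=1 → 1; observed 1. Eliminates M2 stuck-at-0, M3 stuck-at-1.
Test 3 (P=1, Q=0, R=0): fault-free M1=1, M2=1, M3=1, M4=0 → 0; observed 0. Eliminates M4 stuck-at-1.
Only M1 stuck-at-1 is consistent with every test.

M1 stuck-at-1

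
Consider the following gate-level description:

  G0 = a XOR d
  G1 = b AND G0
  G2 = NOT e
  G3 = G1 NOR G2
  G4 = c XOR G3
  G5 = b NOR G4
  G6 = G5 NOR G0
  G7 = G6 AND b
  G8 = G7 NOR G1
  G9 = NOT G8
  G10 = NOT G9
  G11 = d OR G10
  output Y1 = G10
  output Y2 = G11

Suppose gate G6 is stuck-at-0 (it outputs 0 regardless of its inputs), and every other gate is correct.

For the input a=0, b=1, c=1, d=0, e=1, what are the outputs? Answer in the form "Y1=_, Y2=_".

Propagate with G6 forced: G0=0, G1=0, G2=0, G3=1, G4=0, G5=0, G6=0 [stuck-at-0], G7=0, G8=1, G9=0, G10=1, G11=1.
So the outputs are Y1=1, Y2=1. (Without the fault they would be Y1=0, Y2=0.)

Y1=1, Y2=1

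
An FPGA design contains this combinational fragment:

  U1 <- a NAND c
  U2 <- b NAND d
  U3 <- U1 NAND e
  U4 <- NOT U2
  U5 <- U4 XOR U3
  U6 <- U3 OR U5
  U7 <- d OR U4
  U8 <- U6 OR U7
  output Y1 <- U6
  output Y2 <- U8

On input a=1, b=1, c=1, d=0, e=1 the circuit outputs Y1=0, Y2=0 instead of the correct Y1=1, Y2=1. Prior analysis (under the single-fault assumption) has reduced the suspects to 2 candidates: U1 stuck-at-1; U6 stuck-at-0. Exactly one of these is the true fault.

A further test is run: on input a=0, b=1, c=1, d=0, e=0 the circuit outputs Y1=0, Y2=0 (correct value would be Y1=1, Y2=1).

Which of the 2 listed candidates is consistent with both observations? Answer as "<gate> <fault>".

U6 stuck-at-0

Evaluate each candidate on input a=0, b=1, c=1, d=0, e=0:
  U1 stuck-at-1: U1=1 [stuck-at-1], U2=1, U3=1, U4=0, U5=1, U6=1, U7=0, U8=1 → Y1=1, Y2=1 — eliminated
  U6 stuck-at-0: U1=1, U2=1, U3=1, U4=0, U5=1, U6=0 [stuck-at-0], U7=0, U8=0 → Y1=0, Y2=0 — matches
Only U6 stuck-at-0 reproduces the observed Y1=0, Y2=0.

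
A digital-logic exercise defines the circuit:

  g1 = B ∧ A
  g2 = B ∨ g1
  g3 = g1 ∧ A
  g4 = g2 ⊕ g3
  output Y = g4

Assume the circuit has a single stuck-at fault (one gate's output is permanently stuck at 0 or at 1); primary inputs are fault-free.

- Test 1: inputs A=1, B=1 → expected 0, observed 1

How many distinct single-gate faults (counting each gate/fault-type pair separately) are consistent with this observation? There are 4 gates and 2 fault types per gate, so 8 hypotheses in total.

4

Fault-free: g1=1, g2=1, g3=1, g4=0 → 0. Observed 1.
  g1 stuck-at-0: output 1 ✓
  g1 stuck-at-1: output 0 ✗
  g2 stuck-at-0: output 1 ✓
  g2 stuck-at-1: output 0 ✗
  g3 stuck-at-0: output 1 ✓
  g3 stuck-at-1: output 0 ✗
  g4 stuck-at-0: output 0 ✗
  g4 stuck-at-1: output 1 ✓
Consistent faults: {g1 stuck-at-0, g2 stuck-at-0, g3 stuck-at-0, g4 stuck-at-1} — 4 in all.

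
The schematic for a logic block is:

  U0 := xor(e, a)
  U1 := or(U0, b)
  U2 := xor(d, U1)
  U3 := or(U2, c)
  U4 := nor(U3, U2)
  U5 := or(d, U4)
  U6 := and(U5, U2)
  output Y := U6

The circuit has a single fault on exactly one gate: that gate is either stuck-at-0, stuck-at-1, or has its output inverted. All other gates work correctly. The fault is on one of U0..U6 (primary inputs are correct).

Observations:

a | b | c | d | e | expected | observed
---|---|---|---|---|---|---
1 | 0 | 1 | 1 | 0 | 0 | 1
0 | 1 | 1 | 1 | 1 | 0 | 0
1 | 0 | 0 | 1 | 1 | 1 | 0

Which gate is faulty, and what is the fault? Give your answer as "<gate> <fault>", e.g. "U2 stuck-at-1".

Fault-free values for test 1 (a=1, b=0, c=1, d=1, e=0): U0=1, U1=1, U2=0, U3=1, U4=0, U5=1, U6=0, giving Y=0. Observed 1.
Test 1: faults giving observed 1 are {U0 stuck-at-0, U0 inverted output, U1 stuck-at-0, U1 inverted output, U2 stuck-at-1, U2 inverted output, U6 stuck-at-1, U6 inverted output}.
Test 2 (a=0, b=1, c=1, d=1, e=1): fault-free U0=1, U1=1, U2=0, U3=1, U4=0, U5=1, U6=0 → 0; observed 0. Eliminates U1 stuck-at-0, U1 inverted output, U2 stuck-at-1, U2 inverted output, U6 stuck-at-1, U6 inverted output.
Test 3 (a=1, b=0, c=0, d=1, e=1): fault-free U0=0, U1=0, U2=1, U3=1, U4=0, U5=1, U6=1 → 1; observed 0. Eliminates U0 stuck-at-0.
Only U0 inverted output is consistent with every test.

U0 inverted output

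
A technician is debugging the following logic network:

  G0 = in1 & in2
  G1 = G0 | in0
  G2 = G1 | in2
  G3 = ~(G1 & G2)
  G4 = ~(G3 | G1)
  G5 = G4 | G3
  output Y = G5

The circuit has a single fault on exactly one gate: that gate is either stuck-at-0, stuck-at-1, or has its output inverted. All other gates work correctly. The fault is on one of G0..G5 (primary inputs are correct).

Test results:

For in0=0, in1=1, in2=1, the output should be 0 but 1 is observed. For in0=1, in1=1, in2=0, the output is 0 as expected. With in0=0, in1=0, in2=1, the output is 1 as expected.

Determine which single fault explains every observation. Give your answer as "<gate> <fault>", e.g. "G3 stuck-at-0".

G0 stuck-at-0

Fault-free values for test 1 (in0=0, in1=1, in2=1): G0=1, G1=1, G2=1, G3=0, G4=0, G5=0, giving Y=0. Observed 1.
Test 1: faults giving observed 1 are {G0 stuck-at-0, G0 inverted output, G1 stuck-at-0, G1 inverted output, G2 stuck-at-0, G2 inverted output, G3 stuck-at-1, G3 inverted output, G4 stuck-at-1, G4 inverted output, G5 stuck-at-1, G5 inverted output}.
Test 2 (in0=1, in1=1, in2=0): fault-free G0=0, G1=1, G2=1, G3=0, G4=0, G5=0 → 0; observed 0. Eliminates G1 stuck-at-0, G1 inverted output, G2 stuck-at-0, G2 inverted output, G3 stuck-at-1, G3 inverted output, G4 stuck-at-1, G4 inverted output, G5 stuck-at-1, G5 inverted output.
Test 3 (in0=0, in1=0, in2=1): fault-free G0=0, G1=0, G2=1, G3=1, G4=0, G5=1 → 1; observed 1. Eliminates G0 inverted output.
Only G0 stuck-at-0 is consistent with every test.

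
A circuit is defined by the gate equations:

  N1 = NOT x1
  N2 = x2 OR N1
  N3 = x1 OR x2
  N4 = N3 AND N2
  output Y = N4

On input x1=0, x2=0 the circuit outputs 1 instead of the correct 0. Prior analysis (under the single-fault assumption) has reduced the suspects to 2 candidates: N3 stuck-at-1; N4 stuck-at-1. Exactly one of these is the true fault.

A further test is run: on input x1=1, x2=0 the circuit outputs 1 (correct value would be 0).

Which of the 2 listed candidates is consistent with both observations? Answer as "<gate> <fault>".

N4 stuck-at-1

Evaluate each candidate on input x1=1, x2=0:
  N3 stuck-at-1: N1=0, N2=0, N3=1 [stuck-at-1], N4=0 → 0 — eliminated
  N4 stuck-at-1: N1=0, N2=0, N3=1, N4=1 [stuck-at-1] → 1 — matches
Only N4 stuck-at-1 reproduces the observed 1.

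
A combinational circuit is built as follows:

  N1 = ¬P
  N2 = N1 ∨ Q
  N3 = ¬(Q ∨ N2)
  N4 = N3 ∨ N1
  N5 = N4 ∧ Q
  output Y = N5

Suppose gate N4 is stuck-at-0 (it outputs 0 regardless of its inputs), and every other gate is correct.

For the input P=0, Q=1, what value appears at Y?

0

Propagate with N4 forced: N1=1, N2=1, N3=0, N4=0 [stuck-at-0], N5=0.
So Y = 0. (Without the fault it would be 1.)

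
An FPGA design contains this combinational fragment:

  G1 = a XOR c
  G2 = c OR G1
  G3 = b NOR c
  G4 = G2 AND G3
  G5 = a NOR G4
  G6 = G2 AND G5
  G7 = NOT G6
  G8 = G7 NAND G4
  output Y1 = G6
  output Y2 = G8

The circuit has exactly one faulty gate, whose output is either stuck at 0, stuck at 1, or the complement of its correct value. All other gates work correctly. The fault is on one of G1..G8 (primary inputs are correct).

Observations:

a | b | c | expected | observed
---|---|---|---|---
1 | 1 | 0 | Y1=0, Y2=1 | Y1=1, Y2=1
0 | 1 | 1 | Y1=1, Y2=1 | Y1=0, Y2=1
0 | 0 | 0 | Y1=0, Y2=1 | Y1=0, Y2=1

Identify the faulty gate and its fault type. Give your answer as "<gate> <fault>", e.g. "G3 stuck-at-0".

Fault-free values for test 1 (a=1, b=1, c=0): G1=1, G2=1, G3=0, G4=0, G5=0, G6=0, G7=1, G8=1, giving Y1=0, Y2=1. Observed Y1=1, Y2=1.
Test 1: faults giving observed Y1=1, Y2=1 are {G5 stuck-at-1, G5 inverted output, G6 stuck-at-1, G6 inverted output}.
Test 2 (a=0, b=1, c=1): fault-free G1=1, G2=1, G3=0, G4=0, G5=1, G6=1, G7=0, G8=1 → Y1=1, Y2=1; observed Y1=0, Y2=1. Eliminates G5 stuck-at-1, G6 stuck-at-1.
Test 3 (a=0, b=0, c=0): fault-free G1=0, G2=0, G3=1, G4=0, G5=1, G6=0, G7=1, G8=1 → Y1=0, Y2=1; observed Y1=0, Y2=1. Eliminates G6 inverted output.
Only G5 inverted output is consistent with every test.

G5 inverted output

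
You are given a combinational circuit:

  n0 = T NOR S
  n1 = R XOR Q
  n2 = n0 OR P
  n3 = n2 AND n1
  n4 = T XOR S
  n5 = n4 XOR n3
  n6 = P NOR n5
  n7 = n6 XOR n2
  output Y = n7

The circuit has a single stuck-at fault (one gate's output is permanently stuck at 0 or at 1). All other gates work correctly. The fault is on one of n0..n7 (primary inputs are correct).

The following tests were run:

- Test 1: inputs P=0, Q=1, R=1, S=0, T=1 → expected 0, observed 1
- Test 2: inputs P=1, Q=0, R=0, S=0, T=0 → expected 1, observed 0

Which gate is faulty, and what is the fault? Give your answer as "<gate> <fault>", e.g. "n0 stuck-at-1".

n6 stuck-at-1

Fault-free values for test 1 (P=0, Q=1, R=1, S=0, T=1): n0=0, n1=0, n2=0, n3=0, n4=1, n5=1, n6=0, n7=0, giving Y=0. Observed 1.
Test 1: faults giving observed 1 are {n0 stuck-at-1, n2 stuck-at-1, n3 stuck-at-1, n4 stuck-at-0, n5 stuck-at-0, n6 stuck-at-1, n7 stuck-at-1}.
Test 2 (P=1, Q=0, R=0, S=0, T=0): fault-free n0=1, n1=0, n2=1, n3=0, n4=0, n5=0, n6=0, n7=1 → 1; observed 0. Eliminates n0 stuck-at-1, n2 stuck-at-1, n3 stuck-at-1, n4 stuck-at-0, n5 stuck-at-0, n7 stuck-at-1.
Only n6 stuck-at-1 is consistent with every test.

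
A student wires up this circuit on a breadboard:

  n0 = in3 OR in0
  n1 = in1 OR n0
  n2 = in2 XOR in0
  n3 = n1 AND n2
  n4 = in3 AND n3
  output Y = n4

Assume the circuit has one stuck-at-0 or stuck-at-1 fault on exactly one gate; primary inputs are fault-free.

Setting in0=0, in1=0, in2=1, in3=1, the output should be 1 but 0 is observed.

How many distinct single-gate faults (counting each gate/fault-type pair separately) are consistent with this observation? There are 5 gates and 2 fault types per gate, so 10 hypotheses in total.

5

Fault-free: n0=1, n1=1, n2=1, n3=1, n4=1 → 1. Observed 0.
  n0 stuck-at-0: output 0 ✓
  n0 stuck-at-1: output 1 ✗
  n1 stuck-at-0: output 0 ✓
  n1 stuck-at-1: output 1 ✗
  n2 stuck-at-0: output 0 ✓
  n2 stuck-at-1: output 1 ✗
  n3 stuck-at-0: output 0 ✓
  n3 stuck-at-1: output 1 ✗
  n4 stuck-at-0: output 0 ✓
  n4 stuck-at-1: output 1 ✗
Consistent faults: {n0 stuck-at-0, n1 stuck-at-0, n2 stuck-at-0, n3 stuck-at-0, n4 stuck-at-0} — 5 in all.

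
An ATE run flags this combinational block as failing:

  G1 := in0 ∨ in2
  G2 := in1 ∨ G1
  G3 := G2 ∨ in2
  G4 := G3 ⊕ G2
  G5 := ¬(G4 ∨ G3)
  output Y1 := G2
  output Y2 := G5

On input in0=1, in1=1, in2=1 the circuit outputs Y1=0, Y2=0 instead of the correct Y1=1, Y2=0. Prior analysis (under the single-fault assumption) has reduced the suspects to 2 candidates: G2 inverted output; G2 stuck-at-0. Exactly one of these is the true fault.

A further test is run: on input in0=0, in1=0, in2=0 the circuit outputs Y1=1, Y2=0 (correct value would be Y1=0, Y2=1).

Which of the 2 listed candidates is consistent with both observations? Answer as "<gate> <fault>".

G2 inverted output

Evaluate each candidate on input in0=0, in1=0, in2=0:
  G2 inverted output: G1=0, G2=1 [inverted output], G3=1, G4=0, G5=0 → Y1=1, Y2=0 — matches
  G2 stuck-at-0: G1=0, G2=0 [stuck-at-0], G3=0, G4=0, G5=1 → Y1=0, Y2=1 — eliminated
Only G2 inverted output reproduces the observed Y1=1, Y2=0.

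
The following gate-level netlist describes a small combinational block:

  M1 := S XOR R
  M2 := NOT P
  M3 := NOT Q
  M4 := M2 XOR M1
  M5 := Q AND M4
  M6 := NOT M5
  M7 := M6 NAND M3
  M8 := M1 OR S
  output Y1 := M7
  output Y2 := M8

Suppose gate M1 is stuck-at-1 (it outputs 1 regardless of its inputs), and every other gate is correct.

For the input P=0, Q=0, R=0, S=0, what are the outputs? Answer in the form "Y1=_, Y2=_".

Propagate with M1 forced: M1=1 [stuck-at-1], M2=1, M3=1, M4=0, M5=0, M6=1, M7=0, M8=1.
So the outputs are Y1=0, Y2=1. (Without the fault they would be Y1=0, Y2=0.)

Y1=0, Y2=1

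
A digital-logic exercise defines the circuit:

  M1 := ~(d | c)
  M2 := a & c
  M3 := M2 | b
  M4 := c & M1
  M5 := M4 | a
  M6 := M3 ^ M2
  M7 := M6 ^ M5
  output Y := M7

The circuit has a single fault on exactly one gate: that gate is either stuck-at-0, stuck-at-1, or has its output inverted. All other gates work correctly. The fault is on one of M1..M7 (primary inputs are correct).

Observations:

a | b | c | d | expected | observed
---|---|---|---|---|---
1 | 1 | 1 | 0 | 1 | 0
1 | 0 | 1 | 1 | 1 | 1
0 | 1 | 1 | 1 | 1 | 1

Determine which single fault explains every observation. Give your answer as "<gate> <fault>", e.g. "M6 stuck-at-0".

Fault-free values for test 1 (a=1, b=1, c=1, d=0): M1=0, M2=1, M3=1, M4=0, M5=1, M6=0, M7=1, giving Y=1. Observed 0.
Test 1: faults giving observed 0 are {M2 stuck-at-0, M2 inverted output, M3 stuck-at-0, M3 inverted output, M5 stuck-at-0, M5 inverted output, M6 stuck-at-1, M6 inverted output, M7 stuck-at-0, M7 inverted output}.
Test 2 (a=1, b=0, c=1, d=1): fault-free M1=0, M2=1, M3=1, M4=0, M5=1, M6=0, M7=1 → 1; observed 1. Eliminates M3 stuck-at-0, M3 inverted output, M5 stuck-at-0, M5 inverted output, M6 stuck-at-1, M6 inverted output, M7 stuck-at-0, M7 inverted output.
Test 3 (a=0, b=1, c=1, d=1): fault-free M1=0, M2=0, M3=1, M4=0, M5=0, M6=1, M7=1 → 1; observed 1. Eliminates M2 inverted output.
Only M2 stuck-at-0 is consistent with every test.

M2 stuck-at-0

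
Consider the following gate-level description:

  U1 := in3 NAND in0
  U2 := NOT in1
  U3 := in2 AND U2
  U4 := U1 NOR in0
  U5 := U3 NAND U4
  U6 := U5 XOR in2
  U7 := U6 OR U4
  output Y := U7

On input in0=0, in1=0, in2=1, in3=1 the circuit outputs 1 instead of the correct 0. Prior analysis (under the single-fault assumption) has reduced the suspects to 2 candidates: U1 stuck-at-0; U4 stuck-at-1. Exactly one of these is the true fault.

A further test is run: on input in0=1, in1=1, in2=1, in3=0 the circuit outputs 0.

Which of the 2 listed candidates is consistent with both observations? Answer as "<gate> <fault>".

U1 stuck-at-0

Evaluate each candidate on input in0=1, in1=1, in2=1, in3=0:
  U1 stuck-at-0: U1=0 [stuck-at-0], U2=0, U3=0, U4=0, U5=1, U6=0, U7=0 → 0 — matches
  U4 stuck-at-1: U1=1, U2=0, U3=0, U4=1 [stuck-at-1], U5=1, U6=0, U7=1 → 1 — eliminated
Only U1 stuck-at-0 reproduces the observed 0.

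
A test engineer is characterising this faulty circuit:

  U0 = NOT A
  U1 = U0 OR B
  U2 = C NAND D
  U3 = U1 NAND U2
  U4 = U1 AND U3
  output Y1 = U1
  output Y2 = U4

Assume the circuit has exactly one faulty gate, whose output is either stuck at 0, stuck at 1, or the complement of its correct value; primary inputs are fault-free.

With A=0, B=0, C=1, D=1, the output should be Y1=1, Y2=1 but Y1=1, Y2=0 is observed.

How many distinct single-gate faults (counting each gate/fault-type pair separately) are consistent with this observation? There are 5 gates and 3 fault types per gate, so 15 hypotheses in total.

6

Fault-free: U0=1, U1=1, U2=0, U3=1, U4=1 → Y1=1, Y2=1. Observed Y1=1, Y2=0.
  U0: none of the 3 fault types match ✗
  U1: none of the 3 fault types match ✗
  U2: stuck-at-1, inverted output ✓; others ✗
  U3: stuck-at-0, inverted output ✓; others ✗
  U4: stuck-at-0, inverted output ✓; others ✗
Consistent faults: {U2 stuck-at-1, U2 inverted output, U3 stuck-at-0, U3 inverted output, U4 stuck-at-0, U4 inverted output} — 6 in all.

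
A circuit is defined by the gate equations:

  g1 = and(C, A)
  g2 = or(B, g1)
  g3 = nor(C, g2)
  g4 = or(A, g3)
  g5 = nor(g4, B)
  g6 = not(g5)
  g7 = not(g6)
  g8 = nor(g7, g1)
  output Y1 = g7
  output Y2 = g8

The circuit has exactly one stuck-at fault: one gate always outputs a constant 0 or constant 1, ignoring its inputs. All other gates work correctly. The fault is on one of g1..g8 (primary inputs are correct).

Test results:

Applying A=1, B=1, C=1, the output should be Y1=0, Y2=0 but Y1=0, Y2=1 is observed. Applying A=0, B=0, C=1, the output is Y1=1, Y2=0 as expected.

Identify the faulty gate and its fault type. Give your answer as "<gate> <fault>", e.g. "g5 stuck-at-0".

Fault-free values for test 1 (A=1, B=1, C=1): g1=1, g2=1, g3=0, g4=1, g5=0, g6=1, g7=0, g8=0, giving Y1=0, Y2=0. Observed Y1=0, Y2=1.
Test 1: faults giving observed Y1=0, Y2=1 are {g1 stuck-at-0, g8 stuck-at-1}.
Test 2 (A=0, B=0, C=1): fault-free g1=0, g2=0, g3=0, g4=0, g5=1, g6=0, g7=1, g8=0 → Y1=1, Y2=0; observed Y1=1, Y2=0. Eliminates g8 stuck-at-1.
Only g1 stuck-at-0 is consistent with every test.

g1 stuck-at-0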